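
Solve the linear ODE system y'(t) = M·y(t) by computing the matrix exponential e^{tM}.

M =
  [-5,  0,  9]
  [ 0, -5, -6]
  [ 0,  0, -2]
e^{tM} =
  [exp(-5*t), 0, 3*exp(-2*t) - 3*exp(-5*t)]
  [0, exp(-5*t), -2*exp(-2*t) + 2*exp(-5*t)]
  [0, 0, exp(-2*t)]

Strategy: write M = P · J · P⁻¹ where J is a Jordan canonical form, so e^{tM} = P · e^{tJ} · P⁻¹, and e^{tJ} can be computed block-by-block.

M has Jordan form
J =
  [-5,  0,  0]
  [ 0, -5,  0]
  [ 0,  0, -2]
(up to reordering of blocks).

Per-block formulas:
  For a 1×1 block at λ = -2: exp(t · [-2]) = [e^(-2t)].
  For a 1×1 block at λ = -5: exp(t · [-5]) = [e^(-5t)].

After assembling e^{tJ} and conjugating by P, we get:

e^{tM} =
  [exp(-5*t), 0, 3*exp(-2*t) - 3*exp(-5*t)]
  [0, exp(-5*t), -2*exp(-2*t) + 2*exp(-5*t)]
  [0, 0, exp(-2*t)]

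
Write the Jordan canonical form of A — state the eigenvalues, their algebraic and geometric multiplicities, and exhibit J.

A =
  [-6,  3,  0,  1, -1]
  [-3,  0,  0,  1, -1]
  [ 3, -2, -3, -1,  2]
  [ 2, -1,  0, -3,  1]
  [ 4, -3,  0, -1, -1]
J_2(-3) ⊕ J_1(-3) ⊕ J_1(-2) ⊕ J_1(-2)

The characteristic polynomial is
  det(x·I − A) = x^5 + 13*x^4 + 67*x^3 + 171*x^2 + 216*x + 108 = (x + 2)^2*(x + 3)^3

Eigenvalues and multiplicities (the geometric multiplicity of λ is n − rank(A − λI), which equals the number of Jordan blocks for λ):
  λ = -3: algebraic multiplicity = 3, geometric multiplicity = 2
  λ = -2: algebraic multiplicity = 2, geometric multiplicity = 2

Determining the block sizes for each eigenvalue:
  λ = -3: 2 blocks summing to 3 forces exactly one block of size 2 and the rest size 1 → block sizes [2, 1]
  λ = -2: gm = am = 2, so every block has size 1 → block sizes [1, 1]

Assembling the blocks gives a Jordan form
J =
  [-3,  1,  0,  0,  0]
  [ 0, -3,  0,  0,  0]
  [ 0,  0, -3,  0,  0]
  [ 0,  0,  0, -2,  0]
  [ 0,  0,  0,  0, -2]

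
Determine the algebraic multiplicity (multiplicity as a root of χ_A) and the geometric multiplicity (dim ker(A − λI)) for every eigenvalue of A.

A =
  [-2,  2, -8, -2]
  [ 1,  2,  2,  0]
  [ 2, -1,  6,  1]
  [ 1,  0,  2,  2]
λ = 2: alg = 4, geom = 2

Step 1 — factor the characteristic polynomial to read off the algebraic multiplicities:
  χ_A(x) = (x - 2)^4

Step 2 — compute geometric multiplicities via the rank-nullity identity g(λ) = n − rank(A − λI):
  rank(A − (2)·I) = 2, so dim ker(A − (2)·I) = n − 2 = 2

Summary:
  λ = 2: algebraic multiplicity = 4, geometric multiplicity = 2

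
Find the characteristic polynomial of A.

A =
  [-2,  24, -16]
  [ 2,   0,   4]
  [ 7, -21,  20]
x^3 - 18*x^2 + 108*x - 216

Expanding det(x·I − A) (e.g. by cofactor expansion or by noting that A is similar to its Jordan form J, which has the same characteristic polynomial as A) gives
  χ_A(x) = x^3 - 18*x^2 + 108*x - 216
which factors as (x - 6)^3. The eigenvalues (with algebraic multiplicities) are λ = 6 with multiplicity 3.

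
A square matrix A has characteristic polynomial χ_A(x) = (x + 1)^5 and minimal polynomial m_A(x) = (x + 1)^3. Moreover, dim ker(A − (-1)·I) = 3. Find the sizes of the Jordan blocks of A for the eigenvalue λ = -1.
Block sizes for λ = -1: [3, 1, 1]

Step 1 — from the characteristic polynomial, algebraic multiplicity of λ = -1 is 5. From dim ker(A − (-1)·I) = 3, there are exactly 3 Jordan blocks for λ = -1.
Step 2 — from the minimal polynomial, the factor (x + 1)^3 tells us the largest block for λ = -1 has size 3.
Step 3 — with total size 5, 3 blocks, and largest block 3, the block sizes (in nonincreasing order) are [3, 1, 1].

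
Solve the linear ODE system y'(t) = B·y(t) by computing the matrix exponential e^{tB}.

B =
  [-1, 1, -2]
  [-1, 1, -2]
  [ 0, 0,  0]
e^{tB} =
  [1 - t, t, -2*t]
  [-t, t + 1, -2*t]
  [0, 0, 1]

Strategy: write B = P · J · P⁻¹ where J is a Jordan canonical form, so e^{tB} = P · e^{tJ} · P⁻¹, and e^{tJ} can be computed block-by-block.

B has Jordan form
J =
  [0, 1, 0]
  [0, 0, 0]
  [0, 0, 0]
(up to reordering of blocks).

Per-block formulas:
  For a 1×1 block at λ = 0: exp(t · [0]) = [e^(0t)].
  For a 2×2 Jordan block J_2(0): exp(t · J_2(0)) = e^(0t)·(I + t·N), where N is the 2×2 nilpotent shift.

After assembling e^{tJ} and conjugating by P, we get:

e^{tB} =
  [1 - t, t, -2*t]
  [-t, t + 1, -2*t]
  [0, 0, 1]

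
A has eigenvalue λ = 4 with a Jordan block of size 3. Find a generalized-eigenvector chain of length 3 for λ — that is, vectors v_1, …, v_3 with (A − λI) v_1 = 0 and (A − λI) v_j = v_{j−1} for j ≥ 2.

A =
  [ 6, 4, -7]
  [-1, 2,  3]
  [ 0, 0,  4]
A Jordan chain for λ = 4 of length 3:
v_1 = (-2, 1, 0)ᵀ
v_2 = (-7, 3, 0)ᵀ
v_3 = (0, 0, 1)ᵀ

Let N = A − (4)·I. We want v_3 with N^3 v_3 = 0 but N^2 v_3 ≠ 0; then v_{j-1} := N · v_j for j = 3, …, 2.

Pick v_3 = (0, 0, 1)ᵀ.
Then v_2 = N · v_3 = (-7, 3, 0)ᵀ.
Then v_1 = N · v_2 = (-2, 1, 0)ᵀ.

Sanity check: (A − (4)·I) v_1 = (0, 0, 0)ᵀ = 0. ✓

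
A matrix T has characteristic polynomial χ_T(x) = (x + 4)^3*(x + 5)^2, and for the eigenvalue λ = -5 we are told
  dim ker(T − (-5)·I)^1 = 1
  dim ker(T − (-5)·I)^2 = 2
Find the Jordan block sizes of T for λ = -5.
Block sizes for λ = -5: [2]

From the dimensions of kernels of powers, the number of Jordan blocks of size at least j is d_j − d_{j−1} where d_j = dim ker(N^j) (with d_0 = 0). Computing the differences gives [1, 1].
The number of blocks of size exactly k is (#blocks of size ≥ k) − (#blocks of size ≥ k + 1), so the partition is: 1 block(s) of size 2.
In nonincreasing order the block sizes are [2].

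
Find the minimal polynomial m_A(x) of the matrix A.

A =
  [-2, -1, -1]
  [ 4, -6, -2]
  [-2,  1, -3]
x^2 + 7*x + 12

The characteristic polynomial is χ_A(x) = (x + 3)*(x + 4)^2, so the eigenvalues are known. The minimal polynomial is
  m_A(x) = Π_λ (x − λ)^{k_λ}
where k_λ is the size of the *largest* Jordan block for λ (equivalently, the smallest k with (A − λI)^k v = 0 for every generalised eigenvector v of λ).

  λ = -4: largest Jordan block has size 1, contributing (x + 4)
  λ = -3: largest Jordan block has size 1, contributing (x + 3)

So m_A(x) = (x + 3)*(x + 4) = x^2 + 7*x + 12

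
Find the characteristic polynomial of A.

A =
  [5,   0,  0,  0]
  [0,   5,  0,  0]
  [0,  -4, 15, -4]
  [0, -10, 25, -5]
x^4 - 20*x^3 + 150*x^2 - 500*x + 625

Expanding det(x·I − A) (e.g. by cofactor expansion or by noting that A is similar to its Jordan form J, which has the same characteristic polynomial as A) gives
  χ_A(x) = x^4 - 20*x^3 + 150*x^2 - 500*x + 625
which factors as (x - 5)^4. The eigenvalues (with algebraic multiplicities) are λ = 5 with multiplicity 4.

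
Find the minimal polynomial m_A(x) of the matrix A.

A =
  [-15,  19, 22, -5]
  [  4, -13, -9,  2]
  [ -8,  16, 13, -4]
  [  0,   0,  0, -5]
x^3 + 15*x^2 + 75*x + 125

The characteristic polynomial is χ_A(x) = (x + 5)^4, so the eigenvalues are known. The minimal polynomial is
  m_A(x) = Π_λ (x − λ)^{k_λ}
where k_λ is the size of the *largest* Jordan block for λ (equivalently, the smallest k with (A − λI)^k v = 0 for every generalised eigenvector v of λ).

  λ = -5: largest Jordan block has size 3, contributing (x + 5)^3

So m_A(x) = (x + 5)^3 = x^3 + 15*x^2 + 75*x + 125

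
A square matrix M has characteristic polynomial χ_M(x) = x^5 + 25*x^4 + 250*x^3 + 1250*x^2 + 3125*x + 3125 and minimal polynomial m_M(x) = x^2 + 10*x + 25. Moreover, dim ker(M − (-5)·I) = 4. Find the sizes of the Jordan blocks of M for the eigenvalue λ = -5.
Block sizes for λ = -5: [2, 1, 1, 1]

Step 1 — from the characteristic polynomial, algebraic multiplicity of λ = -5 is 5. From dim ker(M − (-5)·I) = 4, there are exactly 4 Jordan blocks for λ = -5.
Step 2 — from the minimal polynomial, the factor (x + 5)^2 tells us the largest block for λ = -5 has size 2.
Step 3 — with total size 5, 4 blocks, and largest block 2, the block sizes (in nonincreasing order) are [2, 1, 1, 1].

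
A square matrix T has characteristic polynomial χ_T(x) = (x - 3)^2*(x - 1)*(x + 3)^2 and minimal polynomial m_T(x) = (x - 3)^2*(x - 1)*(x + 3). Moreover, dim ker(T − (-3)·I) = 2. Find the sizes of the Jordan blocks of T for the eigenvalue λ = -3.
Block sizes for λ = -3: [1, 1]

Step 1 — from the characteristic polynomial, algebraic multiplicity of λ = -3 is 2. From dim ker(T − (-3)·I) = 2, there are exactly 2 Jordan blocks for λ = -3.
Step 2 — from the minimal polynomial, the factor (x + 3) tells us the largest block for λ = -3 has size 1.
Step 3 — with total size 2, 2 blocks, and largest block 1, the block sizes (in nonincreasing order) are [1, 1].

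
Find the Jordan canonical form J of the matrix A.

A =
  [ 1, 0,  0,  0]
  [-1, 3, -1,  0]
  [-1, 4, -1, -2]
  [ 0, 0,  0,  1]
J_3(1) ⊕ J_1(1)

The characteristic polynomial is
  det(x·I − A) = x^4 - 4*x^3 + 6*x^2 - 4*x + 1 = (x - 1)^4

Eigenvalues and multiplicities (the geometric multiplicity of λ is n − rank(A − λI), which equals the number of Jordan blocks for λ):
  λ = 1: algebraic multiplicity = 4, geometric multiplicity = 2

Determining the block sizes for each eigenvalue:
  λ = 1: with am = 4 and gm = 2, the partition is not yet determined (e.g. several partitions of 4 into 2 parts exist). Let N = A − (1)·I. Computing rank(N^1) = 2, rank(N^2) = 1, rank(N^3) = 0; the number of blocks of size ≥ j is rank(N^{j−1}) − rank(N^j), giving [2, 1, 1]. So we have 1 block(s) of size 3, 1 block(s) of size 1 → block sizes [3, 1]

Assembling the blocks gives a Jordan form
J =
  [1, 1, 0, 0]
  [0, 1, 1, 0]
  [0, 0, 1, 0]
  [0, 0, 0, 1]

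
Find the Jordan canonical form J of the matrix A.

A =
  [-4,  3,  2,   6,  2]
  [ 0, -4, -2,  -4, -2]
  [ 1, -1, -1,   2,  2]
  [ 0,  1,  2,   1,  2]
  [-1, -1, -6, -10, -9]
J_2(-4) ⊕ J_1(-3) ⊕ J_1(-3) ⊕ J_1(-3)

The characteristic polynomial is
  det(x·I − A) = x^5 + 17*x^4 + 115*x^3 + 387*x^2 + 648*x + 432 = (x + 3)^3*(x + 4)^2

Eigenvalues and multiplicities (the geometric multiplicity of λ is n − rank(A − λI), which equals the number of Jordan blocks for λ):
  λ = -4: algebraic multiplicity = 2, geometric multiplicity = 1
  λ = -3: algebraic multiplicity = 3, geometric multiplicity = 3

Determining the block sizes for each eigenvalue:
  λ = -4: one block (gm = 1), so the single block has size am = 2 → block sizes [2]
  λ = -3: gm = am = 3, so every block has size 1 → block sizes [1, 1, 1]

Assembling the blocks gives a Jordan form
J =
  [-4,  1,  0,  0,  0]
  [ 0, -4,  0,  0,  0]
  [ 0,  0, -3,  0,  0]
  [ 0,  0,  0, -3,  0]
  [ 0,  0,  0,  0, -3]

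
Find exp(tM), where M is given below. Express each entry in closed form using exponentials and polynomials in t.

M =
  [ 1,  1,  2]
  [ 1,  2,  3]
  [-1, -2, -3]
e^{tM} =
  [t + 1, -t^2/2 + t, -t^2/2 + 2*t]
  [t, -t^2/2 + 2*t + 1, -t^2/2 + 3*t]
  [-t, t^2/2 - 2*t, t^2/2 - 3*t + 1]

Strategy: write M = P · J · P⁻¹ where J is a Jordan canonical form, so e^{tM} = P · e^{tJ} · P⁻¹, and e^{tJ} can be computed block-by-block.

M has Jordan form
J =
  [0, 1, 0]
  [0, 0, 1]
  [0, 0, 0]
(up to reordering of blocks).

Per-block formulas:
  For a 3×3 Jordan block J_3(0): exp(t · J_3(0)) = e^(0t)·(I + t·N + (t^2/2)·N^2), where N is the 3×3 nilpotent shift.

After assembling e^{tJ} and conjugating by P, we get:

e^{tM} =
  [t + 1, -t^2/2 + t, -t^2/2 + 2*t]
  [t, -t^2/2 + 2*t + 1, -t^2/2 + 3*t]
  [-t, t^2/2 - 2*t, t^2/2 - 3*t + 1]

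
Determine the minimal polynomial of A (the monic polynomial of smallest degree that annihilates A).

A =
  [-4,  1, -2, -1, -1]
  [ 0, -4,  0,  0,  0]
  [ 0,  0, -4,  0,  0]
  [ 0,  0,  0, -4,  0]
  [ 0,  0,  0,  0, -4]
x^2 + 8*x + 16

The characteristic polynomial is χ_A(x) = (x + 4)^5, so the eigenvalues are known. The minimal polynomial is
  m_A(x) = Π_λ (x − λ)^{k_λ}
where k_λ is the size of the *largest* Jordan block for λ (equivalently, the smallest k with (A − λI)^k v = 0 for every generalised eigenvector v of λ).

  λ = -4: largest Jordan block has size 2, contributing (x + 4)^2

So m_A(x) = (x + 4)^2 = x^2 + 8*x + 16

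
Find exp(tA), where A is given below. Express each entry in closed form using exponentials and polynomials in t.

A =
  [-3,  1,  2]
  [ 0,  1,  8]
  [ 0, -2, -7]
e^{tA} =
  [exp(-3*t), t*exp(-3*t), 2*t*exp(-3*t)]
  [0, 4*t*exp(-3*t) + exp(-3*t), 8*t*exp(-3*t)]
  [0, -2*t*exp(-3*t), -4*t*exp(-3*t) + exp(-3*t)]

Strategy: write A = P · J · P⁻¹ where J is a Jordan canonical form, so e^{tA} = P · e^{tJ} · P⁻¹, and e^{tJ} can be computed block-by-block.

A has Jordan form
J =
  [-3,  1,  0]
  [ 0, -3,  0]
  [ 0,  0, -3]
(up to reordering of blocks).

Per-block formulas:
  For a 1×1 block at λ = -3: exp(t · [-3]) = [e^(-3t)].
  For a 2×2 Jordan block J_2(-3): exp(t · J_2(-3)) = e^(-3t)·(I + t·N), where N is the 2×2 nilpotent shift.

After assembling e^{tJ} and conjugating by P, we get:

e^{tA} =
  [exp(-3*t), t*exp(-3*t), 2*t*exp(-3*t)]
  [0, 4*t*exp(-3*t) + exp(-3*t), 8*t*exp(-3*t)]
  [0, -2*t*exp(-3*t), -4*t*exp(-3*t) + exp(-3*t)]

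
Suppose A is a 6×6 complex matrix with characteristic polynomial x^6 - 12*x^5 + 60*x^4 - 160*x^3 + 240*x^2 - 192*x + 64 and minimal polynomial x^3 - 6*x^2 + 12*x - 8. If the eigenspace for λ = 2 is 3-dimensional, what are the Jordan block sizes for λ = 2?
Block sizes for λ = 2: [3, 2, 1]

Step 1 — from the characteristic polynomial, algebraic multiplicity of λ = 2 is 6. From dim ker(A − (2)·I) = 3, there are exactly 3 Jordan blocks for λ = 2.
Step 2 — from the minimal polynomial, the factor (x − 2)^3 tells us the largest block for λ = 2 has size 3.
Step 3 — with total size 6, 3 blocks, and largest block 3, the block sizes (in nonincreasing order) are [3, 2, 1].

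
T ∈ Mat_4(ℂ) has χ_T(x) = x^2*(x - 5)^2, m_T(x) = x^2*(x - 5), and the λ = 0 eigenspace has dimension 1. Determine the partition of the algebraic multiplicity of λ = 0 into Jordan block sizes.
Block sizes for λ = 0: [2]

Step 1 — from the characteristic polynomial, algebraic multiplicity of λ = 0 is 2. From dim ker(T − (0)·I) = 1, there are exactly 1 Jordan blocks for λ = 0.
Step 2 — from the minimal polynomial, the factor (x − 0)^2 tells us the largest block for λ = 0 has size 2.
Step 3 — with total size 2, 1 blocks, and largest block 2, the block sizes (in nonincreasing order) are [2].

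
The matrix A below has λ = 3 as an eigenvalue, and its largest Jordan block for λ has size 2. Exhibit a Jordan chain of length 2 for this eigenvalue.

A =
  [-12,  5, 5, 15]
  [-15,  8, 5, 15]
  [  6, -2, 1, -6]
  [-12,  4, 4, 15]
A Jordan chain for λ = 3 of length 2:
v_1 = (-15, -15, 6, -12)ᵀ
v_2 = (1, 0, 0, 0)ᵀ

Let N = A − (3)·I. We want v_2 with N^2 v_2 = 0 but N^1 v_2 ≠ 0; then v_{j-1} := N · v_j for j = 2, …, 2.

Pick v_2 = (1, 0, 0, 0)ᵀ.
Then v_1 = N · v_2 = (-15, -15, 6, -12)ᵀ.

Sanity check: (A − (3)·I) v_1 = (0, 0, 0, 0)ᵀ = 0. ✓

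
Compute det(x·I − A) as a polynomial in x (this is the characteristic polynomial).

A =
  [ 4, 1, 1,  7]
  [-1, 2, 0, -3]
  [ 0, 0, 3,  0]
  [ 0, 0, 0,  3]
x^4 - 12*x^3 + 54*x^2 - 108*x + 81

Expanding det(x·I − A) (e.g. by cofactor expansion or by noting that A is similar to its Jordan form J, which has the same characteristic polynomial as A) gives
  χ_A(x) = x^4 - 12*x^3 + 54*x^2 - 108*x + 81
which factors as (x - 3)^4. The eigenvalues (with algebraic multiplicities) are λ = 3 with multiplicity 4.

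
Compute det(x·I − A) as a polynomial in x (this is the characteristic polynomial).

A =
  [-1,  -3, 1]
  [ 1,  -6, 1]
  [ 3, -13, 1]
x^3 + 6*x^2 + 12*x + 8

Expanding det(x·I − A) (e.g. by cofactor expansion or by noting that A is similar to its Jordan form J, which has the same characteristic polynomial as A) gives
  χ_A(x) = x^3 + 6*x^2 + 12*x + 8
which factors as (x + 2)^3. The eigenvalues (with algebraic multiplicities) are λ = -2 with multiplicity 3.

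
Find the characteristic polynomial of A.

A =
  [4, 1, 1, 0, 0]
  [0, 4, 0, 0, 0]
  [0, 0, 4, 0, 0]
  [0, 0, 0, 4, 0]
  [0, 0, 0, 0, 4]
x^5 - 20*x^4 + 160*x^3 - 640*x^2 + 1280*x - 1024

Expanding det(x·I − A) (e.g. by cofactor expansion or by noting that A is similar to its Jordan form J, which has the same characteristic polynomial as A) gives
  χ_A(x) = x^5 - 20*x^4 + 160*x^3 - 640*x^2 + 1280*x - 1024
which factors as (x - 4)^5. The eigenvalues (with algebraic multiplicities) are λ = 4 with multiplicity 5.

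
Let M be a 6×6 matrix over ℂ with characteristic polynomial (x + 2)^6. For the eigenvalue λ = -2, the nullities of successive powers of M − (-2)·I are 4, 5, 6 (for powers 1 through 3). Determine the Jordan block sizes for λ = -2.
Block sizes for λ = -2: [3, 1, 1, 1]

From the dimensions of kernels of powers, the number of Jordan blocks of size at least j is d_j − d_{j−1} where d_j = dim ker(N^j) (with d_0 = 0). Computing the differences gives [4, 1, 1].
The number of blocks of size exactly k is (#blocks of size ≥ k) − (#blocks of size ≥ k + 1), so the partition is: 3 block(s) of size 1, 1 block(s) of size 3.
In nonincreasing order the block sizes are [3, 1, 1, 1].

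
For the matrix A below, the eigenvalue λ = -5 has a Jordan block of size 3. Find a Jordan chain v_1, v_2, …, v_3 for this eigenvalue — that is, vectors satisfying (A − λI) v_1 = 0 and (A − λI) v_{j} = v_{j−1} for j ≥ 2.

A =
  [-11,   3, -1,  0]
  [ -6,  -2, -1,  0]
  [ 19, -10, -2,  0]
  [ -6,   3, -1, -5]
A Jordan chain for λ = -5 of length 3:
v_1 = (-1, -1, 3, -1)ᵀ
v_2 = (-6, -6, 19, -6)ᵀ
v_3 = (1, 0, 0, 0)ᵀ

Let N = A − (-5)·I. We want v_3 with N^3 v_3 = 0 but N^2 v_3 ≠ 0; then v_{j-1} := N · v_j for j = 3, …, 2.

Pick v_3 = (1, 0, 0, 0)ᵀ.
Then v_2 = N · v_3 = (-6, -6, 19, -6)ᵀ.
Then v_1 = N · v_2 = (-1, -1, 3, -1)ᵀ.

Sanity check: (A − (-5)·I) v_1 = (0, 0, 0, 0)ᵀ = 0. ✓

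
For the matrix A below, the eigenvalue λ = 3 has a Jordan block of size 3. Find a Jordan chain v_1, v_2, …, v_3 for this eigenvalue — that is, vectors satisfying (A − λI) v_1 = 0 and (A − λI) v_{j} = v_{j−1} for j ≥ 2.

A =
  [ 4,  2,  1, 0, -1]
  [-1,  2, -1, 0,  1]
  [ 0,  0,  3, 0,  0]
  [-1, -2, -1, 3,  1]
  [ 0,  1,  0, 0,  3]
A Jordan chain for λ = 3 of length 3:
v_1 = (-1, 0, 0, 1, -1)ᵀ
v_2 = (1, -1, 0, -1, 0)ᵀ
v_3 = (1, 0, 0, 0, 0)ᵀ

Let N = A − (3)·I. We want v_3 with N^3 v_3 = 0 but N^2 v_3 ≠ 0; then v_{j-1} := N · v_j for j = 3, …, 2.

Pick v_3 = (1, 0, 0, 0, 0)ᵀ.
Then v_2 = N · v_3 = (1, -1, 0, -1, 0)ᵀ.
Then v_1 = N · v_2 = (-1, 0, 0, 1, -1)ᵀ.

Sanity check: (A − (3)·I) v_1 = (0, 0, 0, 0, 0)ᵀ = 0. ✓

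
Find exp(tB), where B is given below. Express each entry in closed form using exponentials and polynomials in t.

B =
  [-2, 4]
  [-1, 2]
e^{tB} =
  [1 - 2*t, 4*t]
  [-t, 2*t + 1]

Strategy: write B = P · J · P⁻¹ where J is a Jordan canonical form, so e^{tB} = P · e^{tJ} · P⁻¹, and e^{tJ} can be computed block-by-block.

B has Jordan form
J =
  [0, 1]
  [0, 0]
(up to reordering of blocks).

Per-block formulas:
  For a 2×2 Jordan block J_2(0): exp(t · J_2(0)) = e^(0t)·(I + t·N), where N is the 2×2 nilpotent shift.

After assembling e^{tJ} and conjugating by P, we get:

e^{tB} =
  [1 - 2*t, 4*t]
  [-t, 2*t + 1]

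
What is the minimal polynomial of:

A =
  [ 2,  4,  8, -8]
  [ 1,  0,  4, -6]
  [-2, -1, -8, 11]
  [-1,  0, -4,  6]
x^2

The characteristic polynomial is χ_A(x) = x^4, so the eigenvalues are known. The minimal polynomial is
  m_A(x) = Π_λ (x − λ)^{k_λ}
where k_λ is the size of the *largest* Jordan block for λ (equivalently, the smallest k with (A − λI)^k v = 0 for every generalised eigenvector v of λ).

  λ = 0: largest Jordan block has size 2, contributing (x − 0)^2

So m_A(x) = x^2 = x^2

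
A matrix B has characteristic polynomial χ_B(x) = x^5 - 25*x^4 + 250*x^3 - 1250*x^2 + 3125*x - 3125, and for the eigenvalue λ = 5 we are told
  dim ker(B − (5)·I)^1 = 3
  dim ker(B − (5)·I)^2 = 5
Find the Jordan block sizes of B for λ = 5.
Block sizes for λ = 5: [2, 2, 1]

From the dimensions of kernels of powers, the number of Jordan blocks of size at least j is d_j − d_{j−1} where d_j = dim ker(N^j) (with d_0 = 0). Computing the differences gives [3, 2].
The number of blocks of size exactly k is (#blocks of size ≥ k) − (#blocks of size ≥ k + 1), so the partition is: 1 block(s) of size 1, 2 block(s) of size 2.
In nonincreasing order the block sizes are [2, 2, 1].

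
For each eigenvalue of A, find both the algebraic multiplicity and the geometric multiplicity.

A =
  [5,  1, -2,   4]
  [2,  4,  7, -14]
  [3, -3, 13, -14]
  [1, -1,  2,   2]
λ = 6: alg = 4, geom = 2

Step 1 — factor the characteristic polynomial to read off the algebraic multiplicities:
  χ_A(x) = (x - 6)^4

Step 2 — compute geometric multiplicities via the rank-nullity identity g(λ) = n − rank(A − λI):
  rank(A − (6)·I) = 2, so dim ker(A − (6)·I) = n − 2 = 2

Summary:
  λ = 6: algebraic multiplicity = 4, geometric multiplicity = 2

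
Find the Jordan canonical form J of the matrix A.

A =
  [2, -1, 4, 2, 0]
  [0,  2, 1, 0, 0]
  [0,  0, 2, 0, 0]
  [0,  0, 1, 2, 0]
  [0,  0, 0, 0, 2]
J_3(2) ⊕ J_1(2) ⊕ J_1(2)

The characteristic polynomial is
  det(x·I − A) = x^5 - 10*x^4 + 40*x^3 - 80*x^2 + 80*x - 32 = (x - 2)^5

Eigenvalues and multiplicities (the geometric multiplicity of λ is n − rank(A − λI), which equals the number of Jordan blocks for λ):
  λ = 2: algebraic multiplicity = 5, geometric multiplicity = 3

Determining the block sizes for each eigenvalue:
  λ = 2: with am = 5 and gm = 3, the partition is not yet determined (e.g. several partitions of 5 into 3 parts exist). Let N = A − (2)·I. Computing rank(N^1) = 2, rank(N^2) = 1, rank(N^3) = 0; the number of blocks of size ≥ j is rank(N^{j−1}) − rank(N^j), giving [3, 1, 1]. So we have 1 block(s) of size 3, 2 block(s) of size 1 → block sizes [3, 1, 1]

Assembling the blocks gives a Jordan form
J =
  [2, 1, 0, 0, 0]
  [0, 2, 1, 0, 0]
  [0, 0, 2, 0, 0]
  [0, 0, 0, 2, 0]
  [0, 0, 0, 0, 2]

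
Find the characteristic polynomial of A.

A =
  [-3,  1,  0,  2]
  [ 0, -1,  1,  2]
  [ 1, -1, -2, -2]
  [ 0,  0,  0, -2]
x^4 + 8*x^3 + 24*x^2 + 32*x + 16

Expanding det(x·I − A) (e.g. by cofactor expansion or by noting that A is similar to its Jordan form J, which has the same characteristic polynomial as A) gives
  χ_A(x) = x^4 + 8*x^3 + 24*x^2 + 32*x + 16
which factors as (x + 2)^4. The eigenvalues (with algebraic multiplicities) are λ = -2 with multiplicity 4.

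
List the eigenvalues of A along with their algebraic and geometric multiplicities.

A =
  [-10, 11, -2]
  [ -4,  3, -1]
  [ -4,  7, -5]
λ = -4: alg = 3, geom = 1

Step 1 — factor the characteristic polynomial to read off the algebraic multiplicities:
  χ_A(x) = (x + 4)^3

Step 2 — compute geometric multiplicities via the rank-nullity identity g(λ) = n − rank(A − λI):
  rank(A − (-4)·I) = 2, so dim ker(A − (-4)·I) = n − 2 = 1

Summary:
  λ = -4: algebraic multiplicity = 3, geometric multiplicity = 1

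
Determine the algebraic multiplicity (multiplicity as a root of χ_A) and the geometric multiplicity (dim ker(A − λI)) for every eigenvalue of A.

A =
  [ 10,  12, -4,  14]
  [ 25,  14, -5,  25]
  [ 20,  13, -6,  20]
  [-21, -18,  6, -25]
λ = -4: alg = 1, geom = 1; λ = -1: alg = 3, geom = 1

Step 1 — factor the characteristic polynomial to read off the algebraic multiplicities:
  χ_A(x) = (x + 1)^3*(x + 4)

Step 2 — compute geometric multiplicities via the rank-nullity identity g(λ) = n − rank(A − λI):
  rank(A − (-4)·I) = 3, so dim ker(A − (-4)·I) = n − 3 = 1
  rank(A − (-1)·I) = 3, so dim ker(A − (-1)·I) = n − 3 = 1

Summary:
  λ = -4: algebraic multiplicity = 1, geometric multiplicity = 1
  λ = -1: algebraic multiplicity = 3, geometric multiplicity = 1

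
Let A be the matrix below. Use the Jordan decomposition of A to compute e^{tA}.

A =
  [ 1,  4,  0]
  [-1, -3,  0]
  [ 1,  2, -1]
e^{tA} =
  [2*t*exp(-t) + exp(-t), 4*t*exp(-t), 0]
  [-t*exp(-t), -2*t*exp(-t) + exp(-t), 0]
  [t*exp(-t), 2*t*exp(-t), exp(-t)]

Strategy: write A = P · J · P⁻¹ where J is a Jordan canonical form, so e^{tA} = P · e^{tJ} · P⁻¹, and e^{tJ} can be computed block-by-block.

A has Jordan form
J =
  [-1,  1,  0]
  [ 0, -1,  0]
  [ 0,  0, -1]
(up to reordering of blocks).

Per-block formulas:
  For a 2×2 Jordan block J_2(-1): exp(t · J_2(-1)) = e^(-1t)·(I + t·N), where N is the 2×2 nilpotent shift.
  For a 1×1 block at λ = -1: exp(t · [-1]) = [e^(-1t)].

After assembling e^{tJ} and conjugating by P, we get:

e^{tA} =
  [2*t*exp(-t) + exp(-t), 4*t*exp(-t), 0]
  [-t*exp(-t), -2*t*exp(-t) + exp(-t), 0]
  [t*exp(-t), 2*t*exp(-t), exp(-t)]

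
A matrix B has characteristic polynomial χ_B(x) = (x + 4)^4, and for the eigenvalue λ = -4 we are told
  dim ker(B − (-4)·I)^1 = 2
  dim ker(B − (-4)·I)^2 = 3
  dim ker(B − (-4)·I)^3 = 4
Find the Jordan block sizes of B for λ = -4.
Block sizes for λ = -4: [3, 1]

From the dimensions of kernels of powers, the number of Jordan blocks of size at least j is d_j − d_{j−1} where d_j = dim ker(N^j) (with d_0 = 0). Computing the differences gives [2, 1, 1].
The number of blocks of size exactly k is (#blocks of size ≥ k) − (#blocks of size ≥ k + 1), so the partition is: 1 block(s) of size 1, 1 block(s) of size 3.
In nonincreasing order the block sizes are [3, 1].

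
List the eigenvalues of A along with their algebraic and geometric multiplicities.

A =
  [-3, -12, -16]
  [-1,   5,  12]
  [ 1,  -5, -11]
λ = -3: alg = 3, geom = 1

Step 1 — factor the characteristic polynomial to read off the algebraic multiplicities:
  χ_A(x) = (x + 3)^3

Step 2 — compute geometric multiplicities via the rank-nullity identity g(λ) = n − rank(A − λI):
  rank(A − (-3)·I) = 2, so dim ker(A − (-3)·I) = n − 2 = 1

Summary:
  λ = -3: algebraic multiplicity = 3, geometric multiplicity = 1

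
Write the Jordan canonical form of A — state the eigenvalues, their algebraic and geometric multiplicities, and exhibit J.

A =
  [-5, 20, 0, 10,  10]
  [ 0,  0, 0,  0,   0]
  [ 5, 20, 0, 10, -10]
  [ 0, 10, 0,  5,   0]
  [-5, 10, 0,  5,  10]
J_1(0) ⊕ J_1(0) ⊕ J_1(0) ⊕ J_1(5) ⊕ J_1(5)

The characteristic polynomial is
  det(x·I − A) = x^5 - 10*x^4 + 25*x^3 = x^3*(x - 5)^2

Eigenvalues and multiplicities (the geometric multiplicity of λ is n − rank(A − λI), which equals the number of Jordan blocks for λ):
  λ = 0: algebraic multiplicity = 3, geometric multiplicity = 3
  λ = 5: algebraic multiplicity = 2, geometric multiplicity = 2

Determining the block sizes for each eigenvalue:
  λ = 0: gm = am = 3, so every block has size 1 → block sizes [1, 1, 1]
  λ = 5: gm = am = 2, so every block has size 1 → block sizes [1, 1]

Assembling the blocks gives a Jordan form
J =
  [0, 0, 0, 0, 0]
  [0, 0, 0, 0, 0]
  [0, 0, 0, 0, 0]
  [0, 0, 0, 5, 0]
  [0, 0, 0, 0, 5]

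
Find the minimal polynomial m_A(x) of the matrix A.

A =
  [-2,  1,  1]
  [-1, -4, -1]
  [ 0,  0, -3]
x^2 + 6*x + 9

The characteristic polynomial is χ_A(x) = (x + 3)^3, so the eigenvalues are known. The minimal polynomial is
  m_A(x) = Π_λ (x − λ)^{k_λ}
where k_λ is the size of the *largest* Jordan block for λ (equivalently, the smallest k with (A − λI)^k v = 0 for every generalised eigenvector v of λ).

  λ = -3: largest Jordan block has size 2, contributing (x + 3)^2

So m_A(x) = (x + 3)^2 = x^2 + 6*x + 9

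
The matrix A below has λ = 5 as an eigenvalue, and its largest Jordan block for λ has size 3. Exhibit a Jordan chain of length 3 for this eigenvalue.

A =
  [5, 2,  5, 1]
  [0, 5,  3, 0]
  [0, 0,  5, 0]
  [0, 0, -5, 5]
A Jordan chain for λ = 5 of length 3:
v_1 = (1, 0, 0, 0)ᵀ
v_2 = (5, 3, 0, -5)ᵀ
v_3 = (0, 0, 1, 0)ᵀ

Let N = A − (5)·I. We want v_3 with N^3 v_3 = 0 but N^2 v_3 ≠ 0; then v_{j-1} := N · v_j for j = 3, …, 2.

Pick v_3 = (0, 0, 1, 0)ᵀ.
Then v_2 = N · v_3 = (5, 3, 0, -5)ᵀ.
Then v_1 = N · v_2 = (1, 0, 0, 0)ᵀ.

Sanity check: (A − (5)·I) v_1 = (0, 0, 0, 0)ᵀ = 0. ✓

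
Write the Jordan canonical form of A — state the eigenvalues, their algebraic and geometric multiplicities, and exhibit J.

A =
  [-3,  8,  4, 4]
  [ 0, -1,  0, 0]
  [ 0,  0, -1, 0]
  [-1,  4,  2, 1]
J_2(-1) ⊕ J_1(-1) ⊕ J_1(-1)

The characteristic polynomial is
  det(x·I − A) = x^4 + 4*x^3 + 6*x^2 + 4*x + 1 = (x + 1)^4

Eigenvalues and multiplicities (the geometric multiplicity of λ is n − rank(A − λI), which equals the number of Jordan blocks for λ):
  λ = -1: algebraic multiplicity = 4, geometric multiplicity = 3

Determining the block sizes for each eigenvalue:
  λ = -1: 3 blocks summing to 4 forces exactly one block of size 2 and the rest size 1 → block sizes [2, 1, 1]

Assembling the blocks gives a Jordan form
J =
  [-1,  1,  0,  0]
  [ 0, -1,  0,  0]
  [ 0,  0, -1,  0]
  [ 0,  0,  0, -1]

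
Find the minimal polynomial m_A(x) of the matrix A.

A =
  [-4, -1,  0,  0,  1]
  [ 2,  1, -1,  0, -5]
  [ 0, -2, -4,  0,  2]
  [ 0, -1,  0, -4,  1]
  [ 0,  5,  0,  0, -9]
x^3 + 12*x^2 + 48*x + 64

The characteristic polynomial is χ_A(x) = (x + 4)^5, so the eigenvalues are known. The minimal polynomial is
  m_A(x) = Π_λ (x − λ)^{k_λ}
where k_λ is the size of the *largest* Jordan block for λ (equivalently, the smallest k with (A − λI)^k v = 0 for every generalised eigenvector v of λ).

  λ = -4: largest Jordan block has size 3, contributing (x + 4)^3

So m_A(x) = (x + 4)^3 = x^3 + 12*x^2 + 48*x + 64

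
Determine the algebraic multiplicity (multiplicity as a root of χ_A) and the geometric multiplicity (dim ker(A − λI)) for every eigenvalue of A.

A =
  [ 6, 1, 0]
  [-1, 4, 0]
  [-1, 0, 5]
λ = 5: alg = 3, geom = 1

Step 1 — factor the characteristic polynomial to read off the algebraic multiplicities:
  χ_A(x) = (x - 5)^3

Step 2 — compute geometric multiplicities via the rank-nullity identity g(λ) = n − rank(A − λI):
  rank(A − (5)·I) = 2, so dim ker(A − (5)·I) = n − 2 = 1

Summary:
  λ = 5: algebraic multiplicity = 3, geometric multiplicity = 1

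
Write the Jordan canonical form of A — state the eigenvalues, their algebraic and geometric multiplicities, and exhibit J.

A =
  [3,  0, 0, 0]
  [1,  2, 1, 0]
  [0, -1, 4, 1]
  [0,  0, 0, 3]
J_3(3) ⊕ J_1(3)

The characteristic polynomial is
  det(x·I − A) = x^4 - 12*x^3 + 54*x^2 - 108*x + 81 = (x - 3)^4

Eigenvalues and multiplicities (the geometric multiplicity of λ is n − rank(A − λI), which equals the number of Jordan blocks for λ):
  λ = 3: algebraic multiplicity = 4, geometric multiplicity = 2

Determining the block sizes for each eigenvalue:
  λ = 3: with am = 4 and gm = 2, the partition is not yet determined (e.g. several partitions of 4 into 2 parts exist). Let N = A − (3)·I. Computing rank(N^1) = 2, rank(N^2) = 1, rank(N^3) = 0; the number of blocks of size ≥ j is rank(N^{j−1}) − rank(N^j), giving [2, 1, 1]. So we have 1 block(s) of size 3, 1 block(s) of size 1 → block sizes [3, 1]

Assembling the blocks gives a Jordan form
J =
  [3, 1, 0, 0]
  [0, 3, 1, 0]
  [0, 0, 3, 0]
  [0, 0, 0, 3]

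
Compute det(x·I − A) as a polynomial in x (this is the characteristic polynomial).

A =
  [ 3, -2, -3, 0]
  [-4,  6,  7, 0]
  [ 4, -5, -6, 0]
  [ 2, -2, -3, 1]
x^4 - 4*x^3 + 6*x^2 - 4*x + 1

Expanding det(x·I − A) (e.g. by cofactor expansion or by noting that A is similar to its Jordan form J, which has the same characteristic polynomial as A) gives
  χ_A(x) = x^4 - 4*x^3 + 6*x^2 - 4*x + 1
which factors as (x - 1)^4. The eigenvalues (with algebraic multiplicities) are λ = 1 with multiplicity 4.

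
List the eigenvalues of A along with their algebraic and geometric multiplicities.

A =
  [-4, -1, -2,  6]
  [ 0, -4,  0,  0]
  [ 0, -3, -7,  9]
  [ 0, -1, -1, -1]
λ = -4: alg = 4, geom = 2

Step 1 — factor the characteristic polynomial to read off the algebraic multiplicities:
  χ_A(x) = (x + 4)^4

Step 2 — compute geometric multiplicities via the rank-nullity identity g(λ) = n − rank(A − λI):
  rank(A − (-4)·I) = 2, so dim ker(A − (-4)·I) = n − 2 = 2

Summary:
  λ = -4: algebraic multiplicity = 4, geometric multiplicity = 2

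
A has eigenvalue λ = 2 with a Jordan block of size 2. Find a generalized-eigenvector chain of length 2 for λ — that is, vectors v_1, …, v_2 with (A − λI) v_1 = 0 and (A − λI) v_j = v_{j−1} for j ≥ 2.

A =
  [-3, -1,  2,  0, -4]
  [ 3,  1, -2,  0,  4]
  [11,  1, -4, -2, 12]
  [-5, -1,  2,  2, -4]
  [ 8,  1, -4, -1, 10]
A Jordan chain for λ = 2 of length 2:
v_1 = (0, 0, -2, 0, -1)ᵀ
v_2 = (1, -1, 2, 0, 0)ᵀ

Let N = A − (2)·I. We want v_2 with N^2 v_2 = 0 but N^1 v_2 ≠ 0; then v_{j-1} := N · v_j for j = 2, …, 2.

Pick v_2 = (1, -1, 2, 0, 0)ᵀ.
Then v_1 = N · v_2 = (0, 0, -2, 0, -1)ᵀ.

Sanity check: (A − (2)·I) v_1 = (0, 0, 0, 0, 0)ᵀ = 0. ✓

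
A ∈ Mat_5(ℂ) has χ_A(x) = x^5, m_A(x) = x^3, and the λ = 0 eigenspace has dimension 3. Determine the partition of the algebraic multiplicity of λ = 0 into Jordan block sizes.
Block sizes for λ = 0: [3, 1, 1]

Step 1 — from the characteristic polynomial, algebraic multiplicity of λ = 0 is 5. From dim ker(A − (0)·I) = 3, there are exactly 3 Jordan blocks for λ = 0.
Step 2 — from the minimal polynomial, the factor (x − 0)^3 tells us the largest block for λ = 0 has size 3.
Step 3 — with total size 5, 3 blocks, and largest block 3, the block sizes (in nonincreasing order) are [3, 1, 1].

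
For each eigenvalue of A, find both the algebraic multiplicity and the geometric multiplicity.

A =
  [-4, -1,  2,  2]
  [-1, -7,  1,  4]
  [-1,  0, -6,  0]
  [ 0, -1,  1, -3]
λ = -5: alg = 4, geom = 2

Step 1 — factor the characteristic polynomial to read off the algebraic multiplicities:
  χ_A(x) = (x + 5)^4

Step 2 — compute geometric multiplicities via the rank-nullity identity g(λ) = n − rank(A − λI):
  rank(A − (-5)·I) = 2, so dim ker(A − (-5)·I) = n − 2 = 2

Summary:
  λ = -5: algebraic multiplicity = 4, geometric multiplicity = 2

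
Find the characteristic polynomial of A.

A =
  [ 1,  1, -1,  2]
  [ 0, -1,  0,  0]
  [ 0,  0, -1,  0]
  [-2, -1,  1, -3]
x^4 + 4*x^3 + 6*x^2 + 4*x + 1

Expanding det(x·I − A) (e.g. by cofactor expansion or by noting that A is similar to its Jordan form J, which has the same characteristic polynomial as A) gives
  χ_A(x) = x^4 + 4*x^3 + 6*x^2 + 4*x + 1
which factors as (x + 1)^4. The eigenvalues (with algebraic multiplicities) are λ = -1 with multiplicity 4.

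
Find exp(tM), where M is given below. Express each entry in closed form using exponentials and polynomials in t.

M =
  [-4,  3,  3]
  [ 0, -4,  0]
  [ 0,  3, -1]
e^{tM} =
  [exp(-4*t), exp(-t) - exp(-4*t), exp(-t) - exp(-4*t)]
  [0, exp(-4*t), 0]
  [0, exp(-t) - exp(-4*t), exp(-t)]

Strategy: write M = P · J · P⁻¹ where J is a Jordan canonical form, so e^{tM} = P · e^{tJ} · P⁻¹, and e^{tJ} can be computed block-by-block.

M has Jordan form
J =
  [-4,  0,  0]
  [ 0, -4,  0]
  [ 0,  0, -1]
(up to reordering of blocks).

Per-block formulas:
  For a 1×1 block at λ = -4: exp(t · [-4]) = [e^(-4t)].
  For a 1×1 block at λ = -1: exp(t · [-1]) = [e^(-1t)].

After assembling e^{tJ} and conjugating by P, we get:

e^{tM} =
  [exp(-4*t), exp(-t) - exp(-4*t), exp(-t) - exp(-4*t)]
  [0, exp(-4*t), 0]
  [0, exp(-t) - exp(-4*t), exp(-t)]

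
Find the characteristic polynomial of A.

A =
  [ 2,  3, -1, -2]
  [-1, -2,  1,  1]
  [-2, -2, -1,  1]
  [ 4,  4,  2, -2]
x^4 + 3*x^3 + 3*x^2 + x

Expanding det(x·I − A) (e.g. by cofactor expansion or by noting that A is similar to its Jordan form J, which has the same characteristic polynomial as A) gives
  χ_A(x) = x^4 + 3*x^3 + 3*x^2 + x
which factors as x*(x + 1)^3. The eigenvalues (with algebraic multiplicities) are λ = -1 with multiplicity 3, λ = 0 with multiplicity 1.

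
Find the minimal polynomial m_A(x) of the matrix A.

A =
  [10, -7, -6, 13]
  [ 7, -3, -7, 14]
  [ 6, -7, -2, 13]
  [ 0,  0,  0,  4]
x^3 - 5*x^2 - 8*x + 48

The characteristic polynomial is χ_A(x) = (x - 4)^3*(x + 3), so the eigenvalues are known. The minimal polynomial is
  m_A(x) = Π_λ (x − λ)^{k_λ}
where k_λ is the size of the *largest* Jordan block for λ (equivalently, the smallest k with (A − λI)^k v = 0 for every generalised eigenvector v of λ).

  λ = -3: largest Jordan block has size 1, contributing (x + 3)
  λ = 4: largest Jordan block has size 2, contributing (x − 4)^2

So m_A(x) = (x - 4)^2*(x + 3) = x^3 - 5*x^2 - 8*x + 48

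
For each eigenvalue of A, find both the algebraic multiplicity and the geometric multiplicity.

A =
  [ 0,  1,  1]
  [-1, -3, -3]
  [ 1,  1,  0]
λ = -1: alg = 3, geom = 1

Step 1 — factor the characteristic polynomial to read off the algebraic multiplicities:
  χ_A(x) = (x + 1)^3

Step 2 — compute geometric multiplicities via the rank-nullity identity g(λ) = n − rank(A − λI):
  rank(A − (-1)·I) = 2, so dim ker(A − (-1)·I) = n − 2 = 1

Summary:
  λ = -1: algebraic multiplicity = 3, geometric multiplicity = 1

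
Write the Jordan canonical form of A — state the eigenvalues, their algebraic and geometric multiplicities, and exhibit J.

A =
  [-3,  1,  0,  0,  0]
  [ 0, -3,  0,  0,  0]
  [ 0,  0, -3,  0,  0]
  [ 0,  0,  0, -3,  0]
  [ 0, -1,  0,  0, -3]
J_2(-3) ⊕ J_1(-3) ⊕ J_1(-3) ⊕ J_1(-3)

The characteristic polynomial is
  det(x·I − A) = x^5 + 15*x^4 + 90*x^3 + 270*x^2 + 405*x + 243 = (x + 3)^5

Eigenvalues and multiplicities (the geometric multiplicity of λ is n − rank(A − λI), which equals the number of Jordan blocks for λ):
  λ = -3: algebraic multiplicity = 5, geometric multiplicity = 4

Determining the block sizes for each eigenvalue:
  λ = -3: 4 blocks summing to 5 forces exactly one block of size 2 and the rest size 1 → block sizes [2, 1, 1, 1]

Assembling the blocks gives a Jordan form
J =
  [-3,  1,  0,  0,  0]
  [ 0, -3,  0,  0,  0]
  [ 0,  0, -3,  0,  0]
  [ 0,  0,  0, -3,  0]
  [ 0,  0,  0,  0, -3]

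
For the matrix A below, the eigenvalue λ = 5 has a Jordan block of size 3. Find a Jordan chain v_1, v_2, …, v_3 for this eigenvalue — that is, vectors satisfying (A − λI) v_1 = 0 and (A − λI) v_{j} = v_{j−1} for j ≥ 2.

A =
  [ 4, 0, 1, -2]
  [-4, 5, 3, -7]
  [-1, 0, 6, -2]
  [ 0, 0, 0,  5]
A Jordan chain for λ = 5 of length 3:
v_1 = (0, 1, 0, 0)ᵀ
v_2 = (-1, -4, -1, 0)ᵀ
v_3 = (1, 0, 0, 0)ᵀ

Let N = A − (5)·I. We want v_3 with N^3 v_3 = 0 but N^2 v_3 ≠ 0; then v_{j-1} := N · v_j for j = 3, …, 2.

Pick v_3 = (1, 0, 0, 0)ᵀ.
Then v_2 = N · v_3 = (-1, -4, -1, 0)ᵀ.
Then v_1 = N · v_2 = (0, 1, 0, 0)ᵀ.

Sanity check: (A − (5)·I) v_1 = (0, 0, 0, 0)ᵀ = 0. ✓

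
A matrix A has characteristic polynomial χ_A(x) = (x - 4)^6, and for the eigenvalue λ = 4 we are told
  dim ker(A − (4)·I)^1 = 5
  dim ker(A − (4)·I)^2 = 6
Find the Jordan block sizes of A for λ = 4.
Block sizes for λ = 4: [2, 1, 1, 1, 1]

From the dimensions of kernels of powers, the number of Jordan blocks of size at least j is d_j − d_{j−1} where d_j = dim ker(N^j) (with d_0 = 0). Computing the differences gives [5, 1].
The number of blocks of size exactly k is (#blocks of size ≥ k) − (#blocks of size ≥ k + 1), so the partition is: 4 block(s) of size 1, 1 block(s) of size 2.
In nonincreasing order the block sizes are [2, 1, 1, 1, 1].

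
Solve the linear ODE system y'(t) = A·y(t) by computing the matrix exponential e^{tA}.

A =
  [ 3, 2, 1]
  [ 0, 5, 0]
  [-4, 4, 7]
e^{tA} =
  [-2*t*exp(5*t) + exp(5*t), 2*t*exp(5*t), t*exp(5*t)]
  [0, exp(5*t), 0]
  [-4*t*exp(5*t), 4*t*exp(5*t), 2*t*exp(5*t) + exp(5*t)]

Strategy: write A = P · J · P⁻¹ where J is a Jordan canonical form, so e^{tA} = P · e^{tJ} · P⁻¹, and e^{tJ} can be computed block-by-block.

A has Jordan form
J =
  [5, 1, 0]
  [0, 5, 0]
  [0, 0, 5]
(up to reordering of blocks).

Per-block formulas:
  For a 1×1 block at λ = 5: exp(t · [5]) = [e^(5t)].
  For a 2×2 Jordan block J_2(5): exp(t · J_2(5)) = e^(5t)·(I + t·N), where N is the 2×2 nilpotent shift.

After assembling e^{tJ} and conjugating by P, we get:

e^{tA} =
  [-2*t*exp(5*t) + exp(5*t), 2*t*exp(5*t), t*exp(5*t)]
  [0, exp(5*t), 0]
  [-4*t*exp(5*t), 4*t*exp(5*t), 2*t*exp(5*t) + exp(5*t)]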